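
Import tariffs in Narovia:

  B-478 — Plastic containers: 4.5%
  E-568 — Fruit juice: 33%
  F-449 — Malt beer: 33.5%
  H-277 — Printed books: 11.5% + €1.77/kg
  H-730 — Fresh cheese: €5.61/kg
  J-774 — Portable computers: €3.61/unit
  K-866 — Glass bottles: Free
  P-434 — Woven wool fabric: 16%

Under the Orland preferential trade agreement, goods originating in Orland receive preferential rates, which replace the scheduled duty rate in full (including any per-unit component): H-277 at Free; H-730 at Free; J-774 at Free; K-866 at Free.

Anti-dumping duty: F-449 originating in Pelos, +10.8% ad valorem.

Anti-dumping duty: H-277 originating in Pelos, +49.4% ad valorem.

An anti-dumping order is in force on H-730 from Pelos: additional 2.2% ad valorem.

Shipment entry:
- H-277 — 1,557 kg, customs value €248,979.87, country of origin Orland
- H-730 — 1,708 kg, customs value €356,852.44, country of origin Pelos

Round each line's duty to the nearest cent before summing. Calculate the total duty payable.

€17,432.63

Line 1 (H-277, Orland, 1,557 kg, €248,979.87):
Base rate for H-277 is 11.5% + €1.77/kg.
Origin Orland qualifies under the Narovia–Orland agreement and H-277 is covered: preferential rate Free applies instead.
The additional-duty order on H-277 targets Pelos, not Orland; it does not apply.
Duty = €248,979.87 × 0% = €0.00.
Line 2 (H-730, Pelos, 1,708 kg, €356,852.44):
Base rate for H-730 is €5.61/kg.
H-730 has an FTA preferential rate, but origin Pelos is not Orland; base rate stands.
Additional duty on H-730 from Pelos: +2.2% ad valorem. Applied ad valorem rate = 2.2%.
Duty = €356,852.44 × 2.2% + 1,708 × €5.61 = €17,432.63.
Total = €0.00 + €17,432.63 = €17,432.63.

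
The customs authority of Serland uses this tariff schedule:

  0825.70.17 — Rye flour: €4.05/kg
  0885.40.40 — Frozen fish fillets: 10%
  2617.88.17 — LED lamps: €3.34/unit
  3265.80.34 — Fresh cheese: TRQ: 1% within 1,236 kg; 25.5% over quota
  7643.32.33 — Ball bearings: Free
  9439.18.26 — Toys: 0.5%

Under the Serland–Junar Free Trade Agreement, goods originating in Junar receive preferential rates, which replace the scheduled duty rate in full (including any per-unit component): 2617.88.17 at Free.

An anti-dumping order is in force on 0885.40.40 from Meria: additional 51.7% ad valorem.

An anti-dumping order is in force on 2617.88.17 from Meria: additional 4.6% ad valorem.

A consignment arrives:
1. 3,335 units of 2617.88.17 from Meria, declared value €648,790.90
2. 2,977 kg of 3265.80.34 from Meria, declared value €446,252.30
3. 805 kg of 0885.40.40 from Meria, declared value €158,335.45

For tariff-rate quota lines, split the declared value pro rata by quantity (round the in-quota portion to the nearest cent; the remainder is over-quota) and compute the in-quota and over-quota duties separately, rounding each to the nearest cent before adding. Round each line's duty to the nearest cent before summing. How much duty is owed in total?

€207,077.86

Line 1 (2617.88.17, Meria, 3,335 units, €648,790.90):
Base rate for 2617.88.17 is €3.34/unit.
2617.88.17 has an FTA preferential rate, but origin Meria is not Junar; base rate stands.
Additional duty on 2617.88.17 from Meria: +4.6% ad valorem. Applied ad valorem rate = 4.6%.
Duty = €648,790.90 × 4.6% + 3,335 × €3.34 = €40,983.28.
Line 2 (3265.80.34, Meria, 2,977 kg, €446,252.30):
Code 3265.80.34 is under a tariff-rate quota (threshold 1,236 kg). In-quota: 1,236 kg at 1%; over-quota: 1,741 kg at 25.5%.
Pro-rata value split: in-quota = €446,252.30 × 1,236/2,977 = €185,276.40; over-quota = €446,252.30 − €185,276.40 = €260,975.90.
In-quota duty = €185,276.40 × 1% = €1,852.76. Over-quota duty = €260,975.90 × 25.5% = €66,548.85.
Line duty = €1,852.76 + €66,548.85 = €68,401.61.
Line 3 (0885.40.40, Meria, 805 kg, €158,335.45):
Base rate for 0885.40.40 is 10%.
Additional duty on 0885.40.40 from Meria: +51.7%. Applied ad valorem rate: 10% + 51.7% = 61.7%.
Duty = €158,335.45 × 61.7% = €97,692.97.
Total = €40,983.28 + €68,401.61 + €97,692.97 = €207,077.86.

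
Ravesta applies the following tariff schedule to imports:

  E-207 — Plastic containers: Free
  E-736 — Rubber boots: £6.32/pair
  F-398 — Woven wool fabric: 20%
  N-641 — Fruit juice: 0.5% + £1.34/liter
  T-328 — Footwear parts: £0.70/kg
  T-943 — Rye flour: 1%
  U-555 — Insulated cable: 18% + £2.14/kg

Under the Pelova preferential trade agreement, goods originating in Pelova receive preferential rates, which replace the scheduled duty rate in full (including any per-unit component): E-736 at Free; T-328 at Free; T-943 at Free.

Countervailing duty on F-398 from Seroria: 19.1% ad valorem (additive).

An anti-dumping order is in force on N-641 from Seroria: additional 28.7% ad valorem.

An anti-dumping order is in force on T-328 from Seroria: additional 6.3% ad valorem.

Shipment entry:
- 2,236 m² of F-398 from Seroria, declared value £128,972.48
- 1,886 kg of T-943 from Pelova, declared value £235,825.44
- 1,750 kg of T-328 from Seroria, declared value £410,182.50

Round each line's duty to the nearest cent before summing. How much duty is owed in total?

Line 1 (F-398, Seroria, 2,236 m², £128,972.48):
Base rate for F-398 is 20%.
Additional duty on F-398 from Seroria: +19.1%. Applied ad valorem rate: 20% + 19.1% = 39.1%.
Duty = £128,972.48 × 39.1% = £50,428.24.
Line 2 (T-943, Pelova, 1,886 kg, £235,825.44):
Base rate for T-943 is 1%.
Origin Pelova qualifies under the Ravesta–Pelova agreement and T-943 is covered: preferential rate Free applies instead.
Duty = £235,825.44 × 0% = £0.00.
Line 3 (T-328, Seroria, 1,750 kg, £410,182.50):
Base rate for T-328 is £0.70/kg.
T-328 has an FTA preferential rate, but origin Seroria is not Pelova; base rate stands.
Additional duty on T-328 from Seroria: +6.3% ad valorem. Applied ad valorem rate = 6.3%.
Duty = £410,182.50 × 6.3% + 1,750 × £0.70 = £27,066.50.
Total = £50,428.24 + £0.00 + £27,066.50 = £77,494.74.

£77,494.74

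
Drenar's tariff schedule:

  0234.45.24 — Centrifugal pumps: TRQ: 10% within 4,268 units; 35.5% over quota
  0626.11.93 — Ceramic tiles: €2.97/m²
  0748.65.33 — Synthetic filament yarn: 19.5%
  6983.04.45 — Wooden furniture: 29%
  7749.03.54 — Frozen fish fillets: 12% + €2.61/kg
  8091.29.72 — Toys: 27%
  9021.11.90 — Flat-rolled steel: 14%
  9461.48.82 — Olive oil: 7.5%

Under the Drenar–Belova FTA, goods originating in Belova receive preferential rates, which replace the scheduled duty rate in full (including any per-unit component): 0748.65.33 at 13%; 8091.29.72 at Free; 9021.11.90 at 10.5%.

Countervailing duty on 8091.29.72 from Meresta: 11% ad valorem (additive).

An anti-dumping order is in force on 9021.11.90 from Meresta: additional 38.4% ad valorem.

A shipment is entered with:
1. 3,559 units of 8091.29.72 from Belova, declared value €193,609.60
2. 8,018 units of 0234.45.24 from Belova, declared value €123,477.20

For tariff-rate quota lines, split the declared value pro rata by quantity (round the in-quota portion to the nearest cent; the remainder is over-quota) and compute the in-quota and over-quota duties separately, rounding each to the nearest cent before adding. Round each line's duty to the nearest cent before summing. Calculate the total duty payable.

Line 1 (8091.29.72, Belova, 3,559 units, €193,609.60):
Base rate for 8091.29.72 is 27%.
Origin Belova qualifies under the Drenar–Belova agreement and 8091.29.72 is covered: preferential rate Free applies instead.
The additional-duty order on 8091.29.72 targets Meresta, not Belova; it does not apply.
Duty = €193,609.60 × 0% = €0.00.
Line 2 (0234.45.24, Belova, 8,018 units, €123,477.20):
Code 0234.45.24 is under a tariff-rate quota (threshold 4,268 units). In-quota: 4,268 units at 10%; over-quota: 3,750 units at 35.5%.
Pro-rata value split: in-quota = €123,477.20 × 4,268/8,018 = €65,727.20; over-quota = €123,477.20 − €65,727.20 = €57,750.00.
In-quota duty = €65,727.20 × 10% = €6,572.72. Over-quota duty = €57,750.00 × 35.5% = €20,501.25.
Line duty = €6,572.72 + €20,501.25 = €27,073.97.
Total = €0.00 + €27,073.97 = €27,073.97.

€27,073.97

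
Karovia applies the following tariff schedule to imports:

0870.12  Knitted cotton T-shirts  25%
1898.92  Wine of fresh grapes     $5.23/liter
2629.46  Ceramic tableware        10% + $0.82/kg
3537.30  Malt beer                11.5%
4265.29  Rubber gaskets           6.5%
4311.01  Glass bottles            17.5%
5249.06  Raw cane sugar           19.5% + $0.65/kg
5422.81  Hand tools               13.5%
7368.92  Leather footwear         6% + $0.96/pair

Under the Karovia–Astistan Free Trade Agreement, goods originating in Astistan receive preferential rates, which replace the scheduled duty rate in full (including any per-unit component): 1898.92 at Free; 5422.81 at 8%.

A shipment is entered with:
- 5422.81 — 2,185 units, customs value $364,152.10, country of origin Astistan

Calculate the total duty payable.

Line 1 (5422.81, Astistan, 2,185 units, $364,152.10):
Base rate for 5422.81 is 13.5%.
Origin Astistan qualifies under the Karovia–Astistan agreement and 5422.81 is covered: preferential rate 8% applies instead.
Duty = $364,152.10 × 8% = $29,132.17.

$29,132.17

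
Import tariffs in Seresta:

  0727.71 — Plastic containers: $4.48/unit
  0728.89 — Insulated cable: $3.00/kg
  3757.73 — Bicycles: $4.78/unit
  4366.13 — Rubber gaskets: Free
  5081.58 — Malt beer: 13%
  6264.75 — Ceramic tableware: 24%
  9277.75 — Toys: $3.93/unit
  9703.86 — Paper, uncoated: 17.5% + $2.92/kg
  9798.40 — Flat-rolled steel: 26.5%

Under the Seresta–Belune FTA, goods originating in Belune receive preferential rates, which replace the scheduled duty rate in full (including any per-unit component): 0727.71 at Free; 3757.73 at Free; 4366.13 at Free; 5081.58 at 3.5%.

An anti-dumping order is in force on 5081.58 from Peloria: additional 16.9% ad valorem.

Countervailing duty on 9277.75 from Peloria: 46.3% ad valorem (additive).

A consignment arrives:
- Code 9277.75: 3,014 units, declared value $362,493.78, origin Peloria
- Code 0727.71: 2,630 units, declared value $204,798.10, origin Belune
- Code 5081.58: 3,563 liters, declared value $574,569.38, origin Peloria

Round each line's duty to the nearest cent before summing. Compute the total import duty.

$351,475.88

Line 1 (9277.75, Peloria, 3,014 units, $362,493.78):
Base rate for 9277.75 is $3.93/unit.
Additional duty on 9277.75 from Peloria: +46.3% ad valorem. Applied ad valorem rate = 46.3%.
Duty = $362,493.78 × 46.3% + 3,014 × $3.93 = $179,679.64.
Line 2 (0727.71, Belune, 2,630 units, $204,798.10):
Base rate for 0727.71 is $4.48/unit.
Origin Belune qualifies under the Seresta–Belune agreement and 0727.71 is covered: preferential rate Free applies instead.
Duty = $204,798.10 × 0% = $0.00.
Line 3 (5081.58, Peloria, 3,563 liters, $574,569.38):
Base rate for 5081.58 is 13%.
5081.58 has an FTA preferential rate, but origin Peloria is not Belune; base rate stands.
Additional duty on 5081.58 from Peloria: +16.9%. Applied ad valorem rate: 13% + 16.9% = 29.9%.
Duty = $574,569.38 × 29.9% = $171,796.24.
Total = $179,679.64 + $0.00 + $171,796.24 = $351,475.88.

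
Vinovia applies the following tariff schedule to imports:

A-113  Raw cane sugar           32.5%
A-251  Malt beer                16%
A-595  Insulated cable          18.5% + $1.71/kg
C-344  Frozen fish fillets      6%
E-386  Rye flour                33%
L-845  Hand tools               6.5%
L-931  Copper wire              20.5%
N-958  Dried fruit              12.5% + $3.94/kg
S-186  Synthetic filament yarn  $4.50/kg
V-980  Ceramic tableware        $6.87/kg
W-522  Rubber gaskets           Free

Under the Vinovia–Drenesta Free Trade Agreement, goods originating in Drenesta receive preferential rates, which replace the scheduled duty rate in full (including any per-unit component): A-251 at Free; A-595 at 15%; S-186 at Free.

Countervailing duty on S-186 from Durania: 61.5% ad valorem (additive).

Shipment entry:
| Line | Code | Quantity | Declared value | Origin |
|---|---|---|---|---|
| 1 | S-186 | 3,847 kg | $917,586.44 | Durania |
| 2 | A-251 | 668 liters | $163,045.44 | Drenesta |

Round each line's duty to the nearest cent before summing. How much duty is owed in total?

$581,627.16

Line 1 (S-186, Durania, 3,847 kg, $917,586.44):
Base rate for S-186 is $4.50/kg.
S-186 has an FTA preferential rate, but origin Durania is not Drenesta; base rate stands.
Additional duty on S-186 from Durania: +61.5% ad valorem. Applied ad valorem rate = 61.5%.
Duty = $917,586.44 × 61.5% + 3,847 × $4.50 = $581,627.16.
Line 2 (A-251, Drenesta, 668 liters, $163,045.44):
Base rate for A-251 is 16%.
Origin Drenesta qualifies under the Vinovia–Drenesta agreement and A-251 is covered: preferential rate Free applies instead.
Duty = $163,045.44 × 0% = $0.00.
Total = $581,627.16 + $0.00 = $581,627.16.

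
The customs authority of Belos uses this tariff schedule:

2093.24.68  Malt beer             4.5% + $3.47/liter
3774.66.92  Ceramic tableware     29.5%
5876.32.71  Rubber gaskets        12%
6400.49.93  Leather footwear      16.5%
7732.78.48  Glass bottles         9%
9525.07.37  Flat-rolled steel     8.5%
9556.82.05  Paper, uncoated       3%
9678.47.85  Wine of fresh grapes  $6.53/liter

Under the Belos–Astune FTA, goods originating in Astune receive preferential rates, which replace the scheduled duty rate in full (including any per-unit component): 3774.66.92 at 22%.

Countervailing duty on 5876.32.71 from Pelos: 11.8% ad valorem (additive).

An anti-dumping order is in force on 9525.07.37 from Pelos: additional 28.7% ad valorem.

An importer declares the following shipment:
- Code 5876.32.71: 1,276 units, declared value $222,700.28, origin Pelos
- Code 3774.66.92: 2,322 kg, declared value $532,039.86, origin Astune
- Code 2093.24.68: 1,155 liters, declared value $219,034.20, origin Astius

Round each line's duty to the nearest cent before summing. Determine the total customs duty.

Line 1 (5876.32.71, Pelos, 1,276 units, $222,700.28):
Base rate for 5876.32.71 is 12%.
Additional duty on 5876.32.71 from Pelos: +11.8%. Applied ad valorem rate: 12% + 11.8% = 23.8%.
Duty = $222,700.28 × 23.8% = $53,002.67.
Line 2 (3774.66.92, Astune, 2,322 kg, $532,039.86):
Base rate for 3774.66.92 is 29.5%.
Origin Astune qualifies under the Belos–Astune agreement and 3774.66.92 is covered: preferential rate 22% applies instead.
Duty = $532,039.86 × 22% = $117,048.77.
Line 3 (2093.24.68, Astius, 1,155 liters, $219,034.20):
Base rate for 2093.24.68 is 4.5% + $3.47/liter.
Duty = $219,034.20 × 4.5% + 1,155 × $3.47 = $13,864.39.
Total = $53,002.67 + $117,048.77 + $13,864.39 = $183,915.83.

$183,915.83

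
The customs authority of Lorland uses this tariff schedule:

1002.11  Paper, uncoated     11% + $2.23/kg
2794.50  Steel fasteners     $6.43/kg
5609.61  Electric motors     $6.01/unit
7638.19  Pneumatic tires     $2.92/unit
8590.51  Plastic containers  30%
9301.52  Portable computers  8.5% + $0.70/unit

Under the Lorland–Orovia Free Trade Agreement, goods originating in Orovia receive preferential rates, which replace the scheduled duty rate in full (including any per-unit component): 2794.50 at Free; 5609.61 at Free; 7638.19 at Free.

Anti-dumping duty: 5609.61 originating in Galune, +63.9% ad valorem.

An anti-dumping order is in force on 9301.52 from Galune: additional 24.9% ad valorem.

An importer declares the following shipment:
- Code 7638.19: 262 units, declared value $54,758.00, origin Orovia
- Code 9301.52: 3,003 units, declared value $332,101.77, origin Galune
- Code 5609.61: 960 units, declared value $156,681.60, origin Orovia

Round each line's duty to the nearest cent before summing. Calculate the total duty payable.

$113,024.09

Line 1 (7638.19, Orovia, 262 units, $54,758.00):
Base rate for 7638.19 is $2.92/unit.
Origin Orovia qualifies under the Lorland–Orovia agreement and 7638.19 is covered: preferential rate Free applies instead.
Duty = $54,758.00 × 0% = $0.00.
Line 2 (9301.52, Galune, 3,003 units, $332,101.77):
Base rate for 9301.52 is 8.5% + $0.70/unit.
Additional duty on 9301.52 from Galune: +24.9%. Applied ad valorem rate: 8.5% + 24.9% = 33.4%.
Duty = $332,101.77 × 33.4% + 3,003 × $0.70 = $113,024.09.
Line 3 (5609.61, Orovia, 960 units, $156,681.60):
Base rate for 5609.61 is $6.01/unit.
Origin Orovia qualifies under the Lorland–Orovia agreement and 5609.61 is covered: preferential rate Free applies instead.
The additional-duty order on 5609.61 targets Galune, not Orovia; it does not apply.
Duty = $156,681.60 × 0% = $0.00.
Total = $0.00 + $113,024.09 + $0.00 = $113,024.09.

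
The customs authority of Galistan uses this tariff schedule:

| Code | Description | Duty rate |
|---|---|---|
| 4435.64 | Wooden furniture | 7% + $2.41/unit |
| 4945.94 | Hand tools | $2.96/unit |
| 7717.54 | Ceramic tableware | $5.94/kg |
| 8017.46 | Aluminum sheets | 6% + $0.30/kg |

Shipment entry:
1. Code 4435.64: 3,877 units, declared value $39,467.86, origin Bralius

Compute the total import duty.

$12,106.32

Line 1 (4435.64, Bralius, 3,877 units, $39,467.86):
Base rate for 4435.64 is 7% + $2.41/unit.
Duty = $39,467.86 × 7% + 3,877 × $2.41 = $12,106.32.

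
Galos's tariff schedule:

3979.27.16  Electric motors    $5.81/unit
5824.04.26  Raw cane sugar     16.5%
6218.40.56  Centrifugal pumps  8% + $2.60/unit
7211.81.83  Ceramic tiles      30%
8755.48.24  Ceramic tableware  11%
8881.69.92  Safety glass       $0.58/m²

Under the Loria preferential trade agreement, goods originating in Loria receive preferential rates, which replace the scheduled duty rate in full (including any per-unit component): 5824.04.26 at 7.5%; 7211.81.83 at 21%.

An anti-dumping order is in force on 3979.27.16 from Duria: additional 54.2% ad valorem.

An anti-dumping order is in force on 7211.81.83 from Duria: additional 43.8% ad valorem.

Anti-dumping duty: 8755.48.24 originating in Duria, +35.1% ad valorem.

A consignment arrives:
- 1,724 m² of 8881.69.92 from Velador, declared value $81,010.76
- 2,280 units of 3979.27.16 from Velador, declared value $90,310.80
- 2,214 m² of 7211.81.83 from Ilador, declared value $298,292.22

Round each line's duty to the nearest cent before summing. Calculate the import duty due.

$103,734.39

Line 1 (8881.69.92, Velador, 1,724 m², $81,010.76):
Base rate for 8881.69.92 is $0.58/m².
Duty = 1,724 × $0.58 = $999.92.
Line 2 (3979.27.16, Velador, 2,280 units, $90,310.80):
Base rate for 3979.27.16 is $5.81/unit.
The additional-duty order on 3979.27.16 targets Duria, not Velador; it does not apply.
Duty = 2,280 × $5.81 = $13,246.80.
Line 3 (7211.81.83, Ilador, 2,214 m², $298,292.22):
Base rate for 7211.81.83 is 30%.
7211.81.83 has an FTA preferential rate, but origin Ilador is not Loria; base rate stands.
The additional-duty order on 7211.81.83 targets Duria, not Ilador; it does not apply.
Duty = $298,292.22 × 30% = $89,487.67.
Total = $999.92 + $13,246.80 + $89,487.67 = $103,734.39.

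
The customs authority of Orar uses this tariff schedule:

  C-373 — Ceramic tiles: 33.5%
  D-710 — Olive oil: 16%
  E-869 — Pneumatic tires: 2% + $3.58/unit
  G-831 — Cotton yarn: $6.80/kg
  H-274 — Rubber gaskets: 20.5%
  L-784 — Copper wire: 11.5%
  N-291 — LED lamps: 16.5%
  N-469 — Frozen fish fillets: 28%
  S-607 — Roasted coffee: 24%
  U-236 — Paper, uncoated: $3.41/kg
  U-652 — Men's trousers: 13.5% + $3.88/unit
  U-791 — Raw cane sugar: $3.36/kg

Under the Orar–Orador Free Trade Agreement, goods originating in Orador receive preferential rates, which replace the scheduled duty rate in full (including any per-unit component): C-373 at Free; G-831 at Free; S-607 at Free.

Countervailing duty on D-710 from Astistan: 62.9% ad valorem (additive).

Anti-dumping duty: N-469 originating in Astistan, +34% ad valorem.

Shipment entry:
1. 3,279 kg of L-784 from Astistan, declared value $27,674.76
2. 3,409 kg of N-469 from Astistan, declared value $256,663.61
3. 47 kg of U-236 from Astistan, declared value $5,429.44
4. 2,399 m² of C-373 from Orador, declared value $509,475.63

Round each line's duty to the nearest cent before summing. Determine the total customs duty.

$162,474.31

Line 1 (L-784, Astistan, 3,279 kg, $27,674.76):
Base rate for L-784 is 11.5%.
Duty = $27,674.76 × 11.5% = $3,182.60.
Line 2 (N-469, Astistan, 3,409 kg, $256,663.61):
Base rate for N-469 is 28%.
Additional duty on N-469 from Astistan: +34%. Applied ad valorem rate: 28% + 34% = 62%.
Duty = $256,663.61 × 62% = $159,131.44.
Line 3 (U-236, Astistan, 47 kg, $5,429.44):
Base rate for U-236 is $3.41/kg.
Duty = 47 × $3.41 = $160.27.
Line 4 (C-373, Orador, 2,399 m², $509,475.63):
Base rate for C-373 is 33.5%.
Origin Orador qualifies under the Orar–Orador agreement and C-373 is covered: preferential rate Free applies instead.
Duty = $509,475.63 × 0% = $0.00.
Total = $3,182.60 + $159,131.44 + $160.27 + $0.00 = $162,474.31.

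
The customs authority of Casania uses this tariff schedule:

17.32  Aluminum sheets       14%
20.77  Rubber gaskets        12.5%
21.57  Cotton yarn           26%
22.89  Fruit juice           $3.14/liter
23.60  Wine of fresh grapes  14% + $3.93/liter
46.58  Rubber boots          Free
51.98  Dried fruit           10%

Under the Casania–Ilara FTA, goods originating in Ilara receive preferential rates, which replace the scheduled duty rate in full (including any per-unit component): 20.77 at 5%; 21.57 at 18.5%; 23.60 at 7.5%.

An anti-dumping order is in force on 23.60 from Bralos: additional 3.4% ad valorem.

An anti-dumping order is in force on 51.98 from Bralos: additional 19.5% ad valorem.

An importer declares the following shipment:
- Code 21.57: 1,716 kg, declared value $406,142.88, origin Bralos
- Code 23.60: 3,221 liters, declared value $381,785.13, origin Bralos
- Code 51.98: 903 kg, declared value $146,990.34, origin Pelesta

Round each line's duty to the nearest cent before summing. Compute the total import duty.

$199,385.32

Line 1 (21.57, Bralos, 1,716 kg, $406,142.88):
Base rate for 21.57 is 26%.
21.57 has an FTA preferential rate, but origin Bralos is not Ilara; base rate stands.
Duty = $406,142.88 × 26% = $105,597.15.
Line 2 (23.60, Bralos, 3,221 liters, $381,785.13):
Base rate for 23.60 is 14% + $3.93/liter.
23.60 has an FTA preferential rate, but origin Bralos is not Ilara; base rate stands.
Additional duty on 23.60 from Bralos: +3.4%. Applied ad valorem rate: 14% + 3.4% = 17.4%.
Duty = $381,785.13 × 17.4% + 3,221 × $3.93 = $79,089.14.
Line 3 (51.98, Pelesta, 903 kg, $146,990.34):
Base rate for 51.98 is 10%.
The additional-duty order on 51.98 targets Bralos, not Pelesta; it does not apply.
Duty = $146,990.34 × 10% = $14,699.03.
Total = $105,597.15 + $79,089.14 + $14,699.03 = $199,385.32.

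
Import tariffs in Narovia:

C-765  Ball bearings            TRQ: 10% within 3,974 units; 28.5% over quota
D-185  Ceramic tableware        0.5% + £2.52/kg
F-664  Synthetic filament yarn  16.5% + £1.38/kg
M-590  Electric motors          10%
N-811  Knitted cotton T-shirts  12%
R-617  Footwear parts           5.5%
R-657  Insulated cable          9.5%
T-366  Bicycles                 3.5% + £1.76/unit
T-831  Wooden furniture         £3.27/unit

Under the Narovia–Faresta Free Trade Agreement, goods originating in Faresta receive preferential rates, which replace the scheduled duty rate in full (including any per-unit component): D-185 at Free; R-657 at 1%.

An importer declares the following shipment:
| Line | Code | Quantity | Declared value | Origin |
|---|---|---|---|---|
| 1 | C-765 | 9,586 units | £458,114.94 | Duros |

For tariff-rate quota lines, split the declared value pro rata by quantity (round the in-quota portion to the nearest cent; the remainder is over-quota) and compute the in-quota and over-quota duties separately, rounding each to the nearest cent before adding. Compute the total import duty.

£95,428.03

Line 1 (C-765, Duros, 9,586 units, £458,114.94):
Code C-765 is under a tariff-rate quota (threshold 3,974 units). In-quota: 3,974 units at 10%; over-quota: 5,612 units at 28.5%.
Pro-rata value split: in-quota = £458,114.94 × 3,974/9,586 = £189,917.46; over-quota = £458,114.94 − £189,917.46 = £268,197.48.
In-quota duty = £189,917.46 × 10% = £18,991.75. Over-quota duty = £268,197.48 × 28.5% = £76,436.28.
Line duty = £18,991.75 + £76,436.28 = £95,428.03.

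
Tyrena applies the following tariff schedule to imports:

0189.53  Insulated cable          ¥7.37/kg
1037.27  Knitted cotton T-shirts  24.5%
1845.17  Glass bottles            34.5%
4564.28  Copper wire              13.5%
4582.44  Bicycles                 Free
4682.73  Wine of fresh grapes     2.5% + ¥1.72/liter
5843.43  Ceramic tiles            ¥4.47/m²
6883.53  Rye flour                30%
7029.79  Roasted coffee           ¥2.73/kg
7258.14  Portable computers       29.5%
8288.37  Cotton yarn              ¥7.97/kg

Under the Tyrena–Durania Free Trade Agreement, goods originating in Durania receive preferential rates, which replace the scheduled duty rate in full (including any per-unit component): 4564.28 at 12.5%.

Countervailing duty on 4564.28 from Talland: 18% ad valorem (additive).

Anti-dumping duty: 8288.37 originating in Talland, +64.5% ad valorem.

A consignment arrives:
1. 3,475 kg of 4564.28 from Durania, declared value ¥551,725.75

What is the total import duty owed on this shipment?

Line 1 (4564.28, Durania, 3,475 kg, ¥551,725.75):
Base rate for 4564.28 is 13.5%.
Origin Durania qualifies under the Tyrena–Durania agreement and 4564.28 is covered: preferential rate 12.5% applies instead.
The additional-duty order on 4564.28 targets Talland, not Durania; it does not apply.
Duty = ¥551,725.75 × 12.5% = ¥68,965.72.

¥68,965.72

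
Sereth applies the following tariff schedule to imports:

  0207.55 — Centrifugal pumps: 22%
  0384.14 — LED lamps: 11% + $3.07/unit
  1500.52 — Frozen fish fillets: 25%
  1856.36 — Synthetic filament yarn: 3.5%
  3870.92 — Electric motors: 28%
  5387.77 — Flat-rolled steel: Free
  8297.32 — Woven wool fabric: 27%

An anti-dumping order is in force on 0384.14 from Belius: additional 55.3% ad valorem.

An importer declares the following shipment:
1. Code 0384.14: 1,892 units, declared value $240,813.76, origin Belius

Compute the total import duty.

Line 1 (0384.14, Belius, 1,892 units, $240,813.76):
Base rate for 0384.14 is 11% + $3.07/unit.
Additional duty on 0384.14 from Belius: +55.3%. Applied ad valorem rate: 11% + 55.3% = 66.3%.
Duty = $240,813.76 × 66.3% + 1,892 × $3.07 = $165,467.96.

$165,467.96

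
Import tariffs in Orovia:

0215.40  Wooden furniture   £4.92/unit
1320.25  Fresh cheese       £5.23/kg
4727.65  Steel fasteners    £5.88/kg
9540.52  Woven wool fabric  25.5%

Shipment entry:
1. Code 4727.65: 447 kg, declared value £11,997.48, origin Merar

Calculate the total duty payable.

£2,628.36

Line 1 (4727.65, Merar, 447 kg, £11,997.48):
Base rate for 4727.65 is £5.88/kg.
Duty = 447 × £5.88 = £2,628.36.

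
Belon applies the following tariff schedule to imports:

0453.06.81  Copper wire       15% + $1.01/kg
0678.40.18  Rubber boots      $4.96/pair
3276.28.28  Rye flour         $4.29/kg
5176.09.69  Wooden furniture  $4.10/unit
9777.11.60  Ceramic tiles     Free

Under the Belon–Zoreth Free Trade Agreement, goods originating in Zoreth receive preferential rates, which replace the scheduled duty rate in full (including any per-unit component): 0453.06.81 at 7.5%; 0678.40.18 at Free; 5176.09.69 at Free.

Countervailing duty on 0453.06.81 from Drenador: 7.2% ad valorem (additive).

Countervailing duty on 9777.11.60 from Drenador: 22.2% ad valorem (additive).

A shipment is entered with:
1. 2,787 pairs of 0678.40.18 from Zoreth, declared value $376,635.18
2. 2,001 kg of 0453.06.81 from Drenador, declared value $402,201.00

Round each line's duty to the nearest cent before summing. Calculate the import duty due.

$91,309.63

Line 1 (0678.40.18, Zoreth, 2,787 pairs, $376,635.18):
Base rate for 0678.40.18 is $4.96/pair.
Origin Zoreth qualifies under the Belon–Zoreth agreement and 0678.40.18 is covered: preferential rate Free applies instead.
Duty = $376,635.18 × 0% = $0.00.
Line 2 (0453.06.81, Drenador, 2,001 kg, $402,201.00):
Base rate for 0453.06.81 is 15% + $1.01/kg.
0453.06.81 has an FTA preferential rate, but origin Drenador is not Zoreth; base rate stands.
Additional duty on 0453.06.81 from Drenador: +7.2%. Applied ad valorem rate: 15% + 7.2% = 22.2%.
Duty = $402,201.00 × 22.2% + 2,001 × $1.01 = $91,309.63.
Total = $0.00 + $91,309.63 = $91,309.63.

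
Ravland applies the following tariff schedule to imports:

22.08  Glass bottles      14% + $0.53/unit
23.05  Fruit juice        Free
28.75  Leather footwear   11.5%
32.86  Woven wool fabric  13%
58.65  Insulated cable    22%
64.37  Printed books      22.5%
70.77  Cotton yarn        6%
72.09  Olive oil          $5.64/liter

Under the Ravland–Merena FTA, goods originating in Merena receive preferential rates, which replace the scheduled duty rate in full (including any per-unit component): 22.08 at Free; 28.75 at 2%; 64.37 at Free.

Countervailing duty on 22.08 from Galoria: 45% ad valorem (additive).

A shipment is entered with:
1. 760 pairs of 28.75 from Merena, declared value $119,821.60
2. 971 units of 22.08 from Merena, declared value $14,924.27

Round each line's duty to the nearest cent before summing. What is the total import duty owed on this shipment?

Line 1 (28.75, Merena, 760 pairs, $119,821.60):
Base rate for 28.75 is 11.5%.
Origin Merena qualifies under the Ravland–Merena agreement and 28.75 is covered: preferential rate 2% applies instead.
Duty = $119,821.60 × 2% = $2,396.43.
Line 2 (22.08, Merena, 971 units, $14,924.27):
Base rate for 22.08 is 14% + $0.53/unit.
Origin Merena qualifies under the Ravland–Merena agreement and 22.08 is covered: preferential rate Free applies instead.
The additional-duty order on 22.08 targets Galoria, not Merena; it does not apply.
Duty = $14,924.27 × 0% = $0.00.
Total = $2,396.43 + $0.00 = $2,396.43.

$2,396.43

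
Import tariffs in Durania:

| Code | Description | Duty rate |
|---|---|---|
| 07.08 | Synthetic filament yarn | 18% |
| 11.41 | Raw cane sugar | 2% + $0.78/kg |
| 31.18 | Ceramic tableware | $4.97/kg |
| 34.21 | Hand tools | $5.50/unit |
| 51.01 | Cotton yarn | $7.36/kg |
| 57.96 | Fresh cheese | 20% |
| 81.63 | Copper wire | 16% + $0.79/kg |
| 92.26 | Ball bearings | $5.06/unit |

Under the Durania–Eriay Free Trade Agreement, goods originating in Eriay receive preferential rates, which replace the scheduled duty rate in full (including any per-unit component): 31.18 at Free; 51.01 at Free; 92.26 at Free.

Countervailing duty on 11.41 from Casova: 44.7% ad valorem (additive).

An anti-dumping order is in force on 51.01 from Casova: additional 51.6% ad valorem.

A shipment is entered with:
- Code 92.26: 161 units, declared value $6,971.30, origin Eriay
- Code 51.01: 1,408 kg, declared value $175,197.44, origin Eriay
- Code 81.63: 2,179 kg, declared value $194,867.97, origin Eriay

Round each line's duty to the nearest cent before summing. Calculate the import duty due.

Line 1 (92.26, Eriay, 161 units, $6,971.30):
Base rate for 92.26 is $5.06/unit.
Origin Eriay qualifies under the Durania–Eriay agreement and 92.26 is covered: preferential rate Free applies instead.
Duty = $6,971.30 × 0% = $0.00.
Line 2 (51.01, Eriay, 1,408 kg, $175,197.44):
Base rate for 51.01 is $7.36/kg.
Origin Eriay qualifies under the Durania–Eriay agreement and 51.01 is covered: preferential rate Free applies instead.
The additional-duty order on 51.01 targets Casova, not Eriay; it does not apply.
Duty = $175,197.44 × 0% = $0.00.
Line 3 (81.63, Eriay, 2,179 kg, $194,867.97):
Base rate for 81.63 is 16% + $0.79/kg.
Origin Eriay is the FTA partner but 81.63 is not on the preference list; base rate stands.
Duty = $194,867.97 × 16% + 2,179 × $0.79 = $32,900.29.
Total = $0.00 + $0.00 + $32,900.29 = $32,900.29.

$32,900.29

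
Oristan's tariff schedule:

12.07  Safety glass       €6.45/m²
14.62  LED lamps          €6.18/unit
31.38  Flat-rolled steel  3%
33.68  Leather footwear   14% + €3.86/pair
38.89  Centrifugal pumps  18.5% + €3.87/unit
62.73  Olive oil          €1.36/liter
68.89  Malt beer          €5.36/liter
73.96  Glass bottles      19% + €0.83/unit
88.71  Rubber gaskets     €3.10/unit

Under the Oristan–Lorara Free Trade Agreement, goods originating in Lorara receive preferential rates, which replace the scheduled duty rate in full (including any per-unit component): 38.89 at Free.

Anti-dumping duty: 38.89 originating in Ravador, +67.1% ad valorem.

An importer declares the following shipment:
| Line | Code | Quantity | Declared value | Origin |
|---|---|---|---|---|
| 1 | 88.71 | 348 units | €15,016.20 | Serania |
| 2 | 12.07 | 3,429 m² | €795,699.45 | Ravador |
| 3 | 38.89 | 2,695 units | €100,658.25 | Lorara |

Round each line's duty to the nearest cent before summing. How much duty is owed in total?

Line 1 (88.71, Serania, 348 units, €15,016.20):
Base rate for 88.71 is €3.10/unit.
Duty = 348 × €3.10 = €1,078.80.
Line 2 (12.07, Ravador, 3,429 m², €795,699.45):
Base rate for 12.07 is €6.45/m².
Duty = 3,429 × €6.45 = €22,117.05.
Line 3 (38.89, Lorara, 2,695 units, €100,658.25):
Base rate for 38.89 is 18.5% + €3.87/unit.
Origin Lorara qualifies under the Oristan–Lorara agreement and 38.89 is covered: preferential rate Free applies instead.
The additional-duty order on 38.89 targets Ravador, not Lorara; it does not apply.
Duty = €100,658.25 × 0% = €0.00.
Total = €1,078.80 + €22,117.05 + €0.00 = €23,195.85.

€23,195.85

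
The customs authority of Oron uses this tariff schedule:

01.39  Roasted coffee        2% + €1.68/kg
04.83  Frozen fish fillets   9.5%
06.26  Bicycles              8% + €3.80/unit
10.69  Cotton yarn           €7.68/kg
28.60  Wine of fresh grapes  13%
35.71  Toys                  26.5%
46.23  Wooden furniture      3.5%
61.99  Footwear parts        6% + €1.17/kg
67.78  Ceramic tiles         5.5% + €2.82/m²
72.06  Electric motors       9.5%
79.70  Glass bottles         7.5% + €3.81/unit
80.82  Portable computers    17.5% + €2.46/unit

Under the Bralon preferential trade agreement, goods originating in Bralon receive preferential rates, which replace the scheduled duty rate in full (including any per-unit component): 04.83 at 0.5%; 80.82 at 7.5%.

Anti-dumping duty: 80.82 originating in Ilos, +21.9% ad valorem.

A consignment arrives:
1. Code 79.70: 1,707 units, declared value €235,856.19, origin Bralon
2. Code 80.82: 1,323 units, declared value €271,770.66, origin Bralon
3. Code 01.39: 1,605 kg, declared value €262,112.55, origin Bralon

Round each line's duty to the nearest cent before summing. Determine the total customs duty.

Line 1 (79.70, Bralon, 1,707 units, €235,856.19):
Base rate for 79.70 is 7.5% + €3.81/unit.
Origin Bralon is the FTA partner but 79.70 is not on the preference list; base rate stands.
Duty = €235,856.19 × 7.5% + 1,707 × €3.81 = €24,192.88.
Line 2 (80.82, Bralon, 1,323 units, €271,770.66):
Base rate for 80.82 is 17.5% + €2.46/unit.
Origin Bralon qualifies under the Oron–Bralon agreement and 80.82 is covered: preferential rate 7.5% applies instead.
The additional-duty order on 80.82 targets Ilos, not Bralon; it does not apply.
Duty = €271,770.66 × 7.5% = €20,382.80.
Line 3 (01.39, Bralon, 1,605 kg, €262,112.55):
Base rate for 01.39 is 2% + €1.68/kg.
Origin Bralon is the FTA partner but 01.39 is not on the preference list; base rate stands.
Duty = €262,112.55 × 2% + 1,605 × €1.68 = €7,938.65.
Total = €24,192.88 + €20,382.80 + €7,938.65 = €52,514.33.

€52,514.33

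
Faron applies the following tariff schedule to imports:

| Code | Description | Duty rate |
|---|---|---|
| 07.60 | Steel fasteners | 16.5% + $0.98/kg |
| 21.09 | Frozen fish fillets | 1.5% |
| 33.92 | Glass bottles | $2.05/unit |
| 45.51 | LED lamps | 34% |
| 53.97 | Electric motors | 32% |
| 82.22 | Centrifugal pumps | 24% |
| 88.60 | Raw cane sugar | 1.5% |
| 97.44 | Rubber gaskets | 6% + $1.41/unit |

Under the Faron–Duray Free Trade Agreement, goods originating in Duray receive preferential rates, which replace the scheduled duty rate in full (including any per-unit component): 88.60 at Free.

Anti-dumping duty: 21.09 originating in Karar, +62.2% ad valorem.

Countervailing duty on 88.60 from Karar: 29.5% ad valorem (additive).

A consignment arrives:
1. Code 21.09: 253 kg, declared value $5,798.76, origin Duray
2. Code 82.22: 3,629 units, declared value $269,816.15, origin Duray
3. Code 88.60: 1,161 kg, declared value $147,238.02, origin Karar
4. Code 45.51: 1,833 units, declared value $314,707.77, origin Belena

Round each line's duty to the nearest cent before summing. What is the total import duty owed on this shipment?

$217,487.29

Line 1 (21.09, Duray, 253 kg, $5,798.76):
Base rate for 21.09 is 1.5%.
Origin Duray is the FTA partner but 21.09 is not on the preference list; base rate stands.
The additional-duty order on 21.09 targets Karar, not Duray; it does not apply.
Duty = $5,798.76 × 1.5% = $86.98.
Line 2 (82.22, Duray, 3,629 units, $269,816.15):
Base rate for 82.22 is 24%.
Origin Duray is the FTA partner but 82.22 is not on the preference list; base rate stands.
Duty = $269,816.15 × 24% = $64,755.88.
Line 3 (88.60, Karar, 1,161 kg, $147,238.02):
Base rate for 88.60 is 1.5%.
88.60 has an FTA preferential rate, but origin Karar is not Duray; base rate stands.
Additional duty on 88.60 from Karar: +29.5%. Applied ad valorem rate: 1.5% + 29.5% = 31%.
Duty = $147,238.02 × 31% = $45,643.79.
Line 4 (45.51, Belena, 1,833 units, $314,707.77):
Base rate for 45.51 is 34%.
Duty = $314,707.77 × 34% = $107,000.64.
Total = $86.98 + $64,755.88 + $45,643.79 + $107,000.64 = $217,487.29.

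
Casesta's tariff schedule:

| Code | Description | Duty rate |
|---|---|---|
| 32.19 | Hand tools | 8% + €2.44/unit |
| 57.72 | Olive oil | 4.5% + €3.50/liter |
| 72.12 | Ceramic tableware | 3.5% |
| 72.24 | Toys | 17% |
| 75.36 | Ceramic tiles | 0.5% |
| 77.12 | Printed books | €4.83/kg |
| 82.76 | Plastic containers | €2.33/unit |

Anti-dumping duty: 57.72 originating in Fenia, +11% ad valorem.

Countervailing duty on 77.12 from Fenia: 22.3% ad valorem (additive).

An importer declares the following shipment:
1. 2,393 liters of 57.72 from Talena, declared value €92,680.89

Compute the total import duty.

Line 1 (57.72, Talena, 2,393 liters, €92,680.89):
Base rate for 57.72 is 4.5% + €3.50/liter.
The additional-duty order on 57.72 targets Fenia, not Talena; it does not apply.
Duty = €92,680.89 × 4.5% + 2,393 × €3.50 = €12,546.14.

€12,546.14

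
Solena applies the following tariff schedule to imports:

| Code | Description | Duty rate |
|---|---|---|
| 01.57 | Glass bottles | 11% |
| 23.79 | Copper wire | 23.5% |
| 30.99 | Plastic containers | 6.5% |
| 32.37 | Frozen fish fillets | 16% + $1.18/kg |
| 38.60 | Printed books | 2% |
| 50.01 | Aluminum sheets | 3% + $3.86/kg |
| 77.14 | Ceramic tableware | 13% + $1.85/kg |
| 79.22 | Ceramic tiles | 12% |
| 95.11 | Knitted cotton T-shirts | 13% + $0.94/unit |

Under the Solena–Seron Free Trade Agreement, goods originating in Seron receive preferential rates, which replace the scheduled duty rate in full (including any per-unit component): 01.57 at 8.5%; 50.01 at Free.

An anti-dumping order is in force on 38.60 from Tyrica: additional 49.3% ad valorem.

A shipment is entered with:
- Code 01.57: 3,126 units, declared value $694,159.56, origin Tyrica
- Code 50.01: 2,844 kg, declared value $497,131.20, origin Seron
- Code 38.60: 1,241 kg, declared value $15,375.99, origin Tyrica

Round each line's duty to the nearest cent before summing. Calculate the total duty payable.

$84,245.43

Line 1 (01.57, Tyrica, 3,126 units, $694,159.56):
Base rate for 01.57 is 11%.
01.57 has an FTA preferential rate, but origin Tyrica is not Seron; base rate stands.
Duty = $694,159.56 × 11% = $76,357.55.
Line 2 (50.01, Seron, 2,844 kg, $497,131.20):
Base rate for 50.01 is 3% + $3.86/kg.
Origin Seron qualifies under the Solena–Seron agreement and 50.01 is covered: preferential rate Free applies instead.
Duty = $497,131.20 × 0% = $0.00.
Line 3 (38.60, Tyrica, 1,241 kg, $15,375.99):
Base rate for 38.60 is 2%.
Additional duty on 38.60 from Tyrica: +49.3%. Applied ad valorem rate: 2% + 49.3% = 51.3%.
Duty = $15,375.99 × 51.3% = $7,887.88.
Total = $76,357.55 + $0.00 + $7,887.88 = $84,245.43.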